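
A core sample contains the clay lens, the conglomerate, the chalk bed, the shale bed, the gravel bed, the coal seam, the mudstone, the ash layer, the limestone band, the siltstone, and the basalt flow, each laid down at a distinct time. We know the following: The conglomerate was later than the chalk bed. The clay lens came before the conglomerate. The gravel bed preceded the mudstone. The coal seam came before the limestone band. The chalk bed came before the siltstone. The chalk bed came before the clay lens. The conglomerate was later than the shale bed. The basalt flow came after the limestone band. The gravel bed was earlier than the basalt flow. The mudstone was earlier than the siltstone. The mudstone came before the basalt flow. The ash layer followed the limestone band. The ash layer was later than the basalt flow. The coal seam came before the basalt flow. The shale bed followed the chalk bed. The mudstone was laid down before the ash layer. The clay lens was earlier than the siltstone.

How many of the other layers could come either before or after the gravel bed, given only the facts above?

6

Forced after the gravel bed: the ash layer, the basalt flow, the mudstone, and the siltstone.
That leaves the chalk bed, the clay lens, the coal seam, the conglomerate, the limestone band, and the shale bed with no forced order relative to the gravel bed — 6.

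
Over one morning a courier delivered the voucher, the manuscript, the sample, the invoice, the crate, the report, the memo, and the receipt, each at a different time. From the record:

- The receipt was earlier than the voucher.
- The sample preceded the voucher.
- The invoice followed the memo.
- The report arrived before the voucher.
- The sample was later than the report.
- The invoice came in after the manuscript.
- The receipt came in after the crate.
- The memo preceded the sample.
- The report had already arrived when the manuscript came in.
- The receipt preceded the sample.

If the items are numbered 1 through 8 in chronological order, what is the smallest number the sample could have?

5

The crate, the memo, the receipt, and the report must all come before the sample — 4 forced predecessors.
Nothing else is forced ahead of the sample, so its earliest slot is position 4 + 1 = 5.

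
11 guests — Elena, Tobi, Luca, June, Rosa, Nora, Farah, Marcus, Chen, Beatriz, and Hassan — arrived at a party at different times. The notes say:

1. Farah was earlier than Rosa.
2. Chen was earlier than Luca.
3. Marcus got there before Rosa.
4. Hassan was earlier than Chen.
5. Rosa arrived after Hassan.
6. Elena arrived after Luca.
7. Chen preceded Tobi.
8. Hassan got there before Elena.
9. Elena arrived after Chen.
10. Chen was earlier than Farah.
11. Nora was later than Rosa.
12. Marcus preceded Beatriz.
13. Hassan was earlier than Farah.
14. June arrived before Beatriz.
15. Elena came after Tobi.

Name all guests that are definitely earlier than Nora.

Directly stated before Nora: Rosa.
Chen reaches Nora via Chen → Farah → Rosa → Nora.
Farah reaches Nora via Farah → Rosa → Nora.
Hassan reaches Nora via Hassan → Rosa → Nora.
Likewise Marcus reaches Nora by chaining the stated constraints.
No chain forces Tobi (or any of the others) ahead of Nora.

Chen, Farah, Hassan, Marcus, Rosa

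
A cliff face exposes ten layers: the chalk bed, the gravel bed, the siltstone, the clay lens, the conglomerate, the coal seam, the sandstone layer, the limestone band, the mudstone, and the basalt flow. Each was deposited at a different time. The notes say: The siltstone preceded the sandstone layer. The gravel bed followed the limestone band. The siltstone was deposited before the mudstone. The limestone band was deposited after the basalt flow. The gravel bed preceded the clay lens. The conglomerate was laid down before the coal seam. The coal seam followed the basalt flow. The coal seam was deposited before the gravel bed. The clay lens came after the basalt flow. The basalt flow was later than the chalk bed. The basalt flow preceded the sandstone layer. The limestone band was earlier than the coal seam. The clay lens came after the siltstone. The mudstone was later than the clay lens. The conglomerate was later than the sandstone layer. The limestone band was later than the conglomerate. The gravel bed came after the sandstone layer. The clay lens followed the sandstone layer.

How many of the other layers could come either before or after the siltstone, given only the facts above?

2

Forced after the siltstone: the clay lens, the coal seam, the conglomerate, the gravel bed, the limestone band, the mudstone, and the sandstone layer.
That leaves the basalt flow and the chalk bed with no forced order relative to the siltstone — 2.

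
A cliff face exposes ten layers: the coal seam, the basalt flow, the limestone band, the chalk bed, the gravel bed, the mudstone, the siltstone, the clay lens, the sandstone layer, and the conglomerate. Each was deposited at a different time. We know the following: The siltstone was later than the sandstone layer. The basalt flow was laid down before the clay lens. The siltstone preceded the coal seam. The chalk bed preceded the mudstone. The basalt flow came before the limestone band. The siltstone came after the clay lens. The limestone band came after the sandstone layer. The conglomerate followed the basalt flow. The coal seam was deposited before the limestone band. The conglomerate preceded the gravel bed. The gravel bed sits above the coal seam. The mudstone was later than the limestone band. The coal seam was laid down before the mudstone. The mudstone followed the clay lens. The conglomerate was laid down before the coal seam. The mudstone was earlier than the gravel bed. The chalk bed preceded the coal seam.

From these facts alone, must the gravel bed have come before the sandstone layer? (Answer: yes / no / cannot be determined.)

no

Tracing the constraints gives the sandstone layer → the limestone band → the mudstone → the gravel bed, so the sandstone layer must come before the gravel bed.
That means the gravel bed cannot be before the sandstone layer.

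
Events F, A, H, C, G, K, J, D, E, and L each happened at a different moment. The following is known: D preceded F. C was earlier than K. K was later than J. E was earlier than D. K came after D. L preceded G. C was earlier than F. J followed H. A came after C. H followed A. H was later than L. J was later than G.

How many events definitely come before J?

Directly stated before J: G and H.
A reaches J via A → H → J.
C reaches J via C → A → H → J.
L reaches J via L → H → J.
That's A, C, G, H, and L — 5 in all.

5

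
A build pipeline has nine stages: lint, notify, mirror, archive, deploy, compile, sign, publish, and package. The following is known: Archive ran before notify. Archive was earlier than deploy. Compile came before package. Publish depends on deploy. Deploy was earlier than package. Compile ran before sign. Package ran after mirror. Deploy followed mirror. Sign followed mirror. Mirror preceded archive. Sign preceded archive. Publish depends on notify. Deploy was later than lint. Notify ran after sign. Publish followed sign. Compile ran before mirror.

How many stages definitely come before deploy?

Directly stated before deploy: archive, lint, and mirror.
Compile reaches deploy via compile → mirror → deploy.
Sign reaches deploy via sign → archive → deploy.
No chain forces publish (or any of the others) ahead of deploy.
That's archive, compile, lint, mirror, and sign — 5 in all.

5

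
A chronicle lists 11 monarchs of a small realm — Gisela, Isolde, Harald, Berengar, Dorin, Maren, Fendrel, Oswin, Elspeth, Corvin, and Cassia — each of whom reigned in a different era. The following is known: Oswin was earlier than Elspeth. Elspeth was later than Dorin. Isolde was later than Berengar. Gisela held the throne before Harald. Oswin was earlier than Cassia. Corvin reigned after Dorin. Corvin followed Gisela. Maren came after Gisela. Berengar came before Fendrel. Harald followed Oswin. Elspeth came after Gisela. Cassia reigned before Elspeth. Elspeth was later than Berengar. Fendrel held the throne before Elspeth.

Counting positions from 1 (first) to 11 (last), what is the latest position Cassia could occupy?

10

Cassia must come before Elspeth — 1 ruler forced after them.
Everything else can be placed before Cassia in some valid order, so Cassia can sit as late as position 11 − 1 = 10.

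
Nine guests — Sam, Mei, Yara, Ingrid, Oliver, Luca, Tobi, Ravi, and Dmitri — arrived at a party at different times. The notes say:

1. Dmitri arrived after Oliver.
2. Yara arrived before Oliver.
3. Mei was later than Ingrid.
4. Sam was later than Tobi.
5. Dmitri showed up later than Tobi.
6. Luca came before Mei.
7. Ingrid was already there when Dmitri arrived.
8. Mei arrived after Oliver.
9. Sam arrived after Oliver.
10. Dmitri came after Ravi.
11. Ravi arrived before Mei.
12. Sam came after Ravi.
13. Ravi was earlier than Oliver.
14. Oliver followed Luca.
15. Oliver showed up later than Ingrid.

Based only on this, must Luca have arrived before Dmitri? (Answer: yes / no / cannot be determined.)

Chain the constraints: Luca → Oliver → Dmitri. Each link is directly stated, so Luca comes before Dmitri.

yes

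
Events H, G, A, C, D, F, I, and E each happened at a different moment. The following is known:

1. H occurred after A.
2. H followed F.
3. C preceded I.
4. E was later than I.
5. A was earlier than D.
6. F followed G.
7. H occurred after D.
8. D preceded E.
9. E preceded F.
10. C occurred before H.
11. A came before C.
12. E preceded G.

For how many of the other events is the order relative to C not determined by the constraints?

1

Forced before C: A; forced after C: E, F, G, H, and I.
That leaves D with no forced order relative to C — 1.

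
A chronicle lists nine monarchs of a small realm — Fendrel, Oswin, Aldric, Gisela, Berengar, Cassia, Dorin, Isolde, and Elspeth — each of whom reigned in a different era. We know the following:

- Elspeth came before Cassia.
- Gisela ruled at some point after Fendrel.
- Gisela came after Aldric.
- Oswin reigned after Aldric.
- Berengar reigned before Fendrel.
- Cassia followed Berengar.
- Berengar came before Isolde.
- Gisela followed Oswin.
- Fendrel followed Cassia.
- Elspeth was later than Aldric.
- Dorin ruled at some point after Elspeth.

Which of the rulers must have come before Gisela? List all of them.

Directly stated before Gisela: Aldric, Fendrel, and Oswin.
Berengar reaches Gisela via Berengar → Fendrel → Gisela.
Cassia reaches Gisela via Cassia → Fendrel → Gisela.
Elspeth reaches Gisela via Elspeth → Cassia → Fendrel → Gisela.

Aldric, Berengar, Cassia, Elspeth, Fendrel, Oswin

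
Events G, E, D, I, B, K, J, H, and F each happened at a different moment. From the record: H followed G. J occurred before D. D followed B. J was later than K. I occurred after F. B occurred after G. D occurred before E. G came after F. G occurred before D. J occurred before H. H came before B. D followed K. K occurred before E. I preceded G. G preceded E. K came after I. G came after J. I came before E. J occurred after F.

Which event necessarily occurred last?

Every other event has a chain of constraints placing it before E, so E is last.

E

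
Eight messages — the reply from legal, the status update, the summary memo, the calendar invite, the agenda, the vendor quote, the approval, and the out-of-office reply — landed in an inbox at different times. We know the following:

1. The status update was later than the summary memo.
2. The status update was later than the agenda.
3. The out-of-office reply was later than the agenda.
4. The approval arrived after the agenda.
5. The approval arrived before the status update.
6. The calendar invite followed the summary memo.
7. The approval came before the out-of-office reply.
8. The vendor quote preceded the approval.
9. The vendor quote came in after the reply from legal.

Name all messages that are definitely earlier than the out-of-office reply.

the agenda, the approval, the reply from legal, the vendor quote

Directly stated before the out-of-office reply: the agenda and the approval.
The reply from legal reaches the out-of-office reply via the reply from legal → the vendor quote → the approval → the out-of-office reply.
The vendor quote reaches the out-of-office reply via the vendor quote → the approval → the out-of-office reply.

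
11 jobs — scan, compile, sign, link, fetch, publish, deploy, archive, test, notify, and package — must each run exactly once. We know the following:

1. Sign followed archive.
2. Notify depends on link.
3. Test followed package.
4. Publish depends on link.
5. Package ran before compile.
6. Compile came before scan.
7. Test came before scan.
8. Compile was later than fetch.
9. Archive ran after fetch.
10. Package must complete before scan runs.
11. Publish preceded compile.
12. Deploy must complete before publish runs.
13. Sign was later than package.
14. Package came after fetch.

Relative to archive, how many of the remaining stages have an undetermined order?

Forced before archive: fetch; forced after archive: sign.
That leaves compile, deploy, link, notify, package, publish, scan, and test with no forced order relative to archive — 8.

8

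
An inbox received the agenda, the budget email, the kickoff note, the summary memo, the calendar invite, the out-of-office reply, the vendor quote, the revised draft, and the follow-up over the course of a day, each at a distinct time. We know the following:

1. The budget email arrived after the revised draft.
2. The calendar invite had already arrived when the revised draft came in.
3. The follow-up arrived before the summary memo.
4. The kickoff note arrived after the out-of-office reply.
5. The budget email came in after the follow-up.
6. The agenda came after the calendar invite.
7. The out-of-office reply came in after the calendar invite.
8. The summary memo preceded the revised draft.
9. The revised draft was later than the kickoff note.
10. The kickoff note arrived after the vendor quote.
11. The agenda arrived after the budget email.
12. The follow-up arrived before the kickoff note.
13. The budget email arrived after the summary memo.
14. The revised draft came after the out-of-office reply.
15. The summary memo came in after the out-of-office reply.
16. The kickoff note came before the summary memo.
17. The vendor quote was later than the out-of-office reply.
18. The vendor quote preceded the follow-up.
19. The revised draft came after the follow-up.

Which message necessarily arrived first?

The calendar invite has a chain of constraints placing it before every other message, so the calendar invite must be first.

the calendar invite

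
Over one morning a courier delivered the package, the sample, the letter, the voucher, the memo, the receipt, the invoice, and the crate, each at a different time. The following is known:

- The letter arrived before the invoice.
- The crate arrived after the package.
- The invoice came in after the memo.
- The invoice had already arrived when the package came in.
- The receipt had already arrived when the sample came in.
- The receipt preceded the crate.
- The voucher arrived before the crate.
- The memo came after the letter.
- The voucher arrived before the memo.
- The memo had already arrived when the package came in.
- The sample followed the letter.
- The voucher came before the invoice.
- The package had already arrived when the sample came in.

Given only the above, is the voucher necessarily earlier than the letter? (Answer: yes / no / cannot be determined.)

cannot be determined

No chain of stated constraints runs from the voucher to the letter, and none runs from the letter to the voucher either.
So the relative order of the voucher and the letter is not fixed by the given facts.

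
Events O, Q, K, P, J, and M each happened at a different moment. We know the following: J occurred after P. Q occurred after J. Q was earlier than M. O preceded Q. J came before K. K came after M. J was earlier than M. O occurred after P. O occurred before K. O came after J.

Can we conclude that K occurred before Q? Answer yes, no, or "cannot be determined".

Tracing the constraints gives Q → M → K, so Q must come before K.
That means K cannot be before Q.

no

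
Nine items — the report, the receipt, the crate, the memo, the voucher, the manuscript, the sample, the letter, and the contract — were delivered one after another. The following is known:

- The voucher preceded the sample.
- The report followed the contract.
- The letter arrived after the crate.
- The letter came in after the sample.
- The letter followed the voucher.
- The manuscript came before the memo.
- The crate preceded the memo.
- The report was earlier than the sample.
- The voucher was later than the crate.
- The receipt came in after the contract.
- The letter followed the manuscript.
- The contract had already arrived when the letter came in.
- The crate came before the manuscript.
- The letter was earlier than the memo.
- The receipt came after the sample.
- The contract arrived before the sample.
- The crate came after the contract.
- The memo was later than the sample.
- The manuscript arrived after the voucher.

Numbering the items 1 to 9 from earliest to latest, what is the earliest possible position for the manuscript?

4

The contract, the crate, and the voucher must all come before the manuscript — 3 forced predecessors.
Nothing else is forced ahead of the manuscript, so its earliest slot is position 3 + 1 = 4.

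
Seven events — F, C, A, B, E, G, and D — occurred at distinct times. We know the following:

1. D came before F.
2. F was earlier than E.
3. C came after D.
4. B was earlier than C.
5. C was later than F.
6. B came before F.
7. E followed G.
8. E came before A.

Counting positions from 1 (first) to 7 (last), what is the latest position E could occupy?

6

E must come before A — 1 event forced after it.
Everything else can be placed before E in some valid order, so E can sit as late as position 7 − 1 = 6.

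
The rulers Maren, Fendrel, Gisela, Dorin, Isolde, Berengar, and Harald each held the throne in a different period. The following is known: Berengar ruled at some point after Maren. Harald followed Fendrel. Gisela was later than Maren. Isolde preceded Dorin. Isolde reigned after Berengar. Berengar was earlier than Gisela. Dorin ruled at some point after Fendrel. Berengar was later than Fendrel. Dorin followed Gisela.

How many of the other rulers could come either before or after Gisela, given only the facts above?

2

Forced before Gisela: Berengar, Fendrel, and Maren; forced after Gisela: Dorin.
That leaves Harald and Isolde with no forced order relative to Gisela — 2.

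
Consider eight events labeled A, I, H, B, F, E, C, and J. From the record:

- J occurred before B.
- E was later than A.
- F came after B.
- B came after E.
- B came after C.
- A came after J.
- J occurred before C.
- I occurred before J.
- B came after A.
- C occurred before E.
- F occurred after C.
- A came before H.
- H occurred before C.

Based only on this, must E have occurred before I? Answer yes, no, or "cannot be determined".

Tracing the constraints gives I → J → C → E, so I must come before E.
That means E cannot be before I.

no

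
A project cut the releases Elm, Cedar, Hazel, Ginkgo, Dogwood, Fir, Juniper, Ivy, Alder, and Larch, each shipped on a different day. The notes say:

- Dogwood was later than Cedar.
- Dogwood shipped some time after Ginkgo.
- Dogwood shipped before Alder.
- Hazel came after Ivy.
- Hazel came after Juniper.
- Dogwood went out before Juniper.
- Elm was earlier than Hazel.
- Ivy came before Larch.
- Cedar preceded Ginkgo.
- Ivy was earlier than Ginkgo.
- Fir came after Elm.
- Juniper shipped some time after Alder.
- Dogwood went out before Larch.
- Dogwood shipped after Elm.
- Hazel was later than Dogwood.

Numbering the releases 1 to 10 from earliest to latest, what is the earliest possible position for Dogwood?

Cedar, Elm, Ginkgo, and Ivy must all come before Dogwood — 4 forced predecessors.
Nothing else is forced ahead of Dogwood, so its earliest slot is position 4 + 1 = 5.

5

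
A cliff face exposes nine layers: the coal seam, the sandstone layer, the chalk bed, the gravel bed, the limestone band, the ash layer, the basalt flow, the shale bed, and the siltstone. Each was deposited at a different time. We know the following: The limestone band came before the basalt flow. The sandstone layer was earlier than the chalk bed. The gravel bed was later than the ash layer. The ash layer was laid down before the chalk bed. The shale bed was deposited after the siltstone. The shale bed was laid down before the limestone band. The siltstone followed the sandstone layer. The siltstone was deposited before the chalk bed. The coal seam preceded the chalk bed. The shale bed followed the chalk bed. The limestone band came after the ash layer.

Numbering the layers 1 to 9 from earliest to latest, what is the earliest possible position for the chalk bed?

5

The ash layer, the coal seam, the sandstone layer, and the siltstone must all come before the chalk bed — 4 forced predecessors.
Nothing else is forced ahead of the chalk bed, so its earliest slot is position 4 + 1 = 5.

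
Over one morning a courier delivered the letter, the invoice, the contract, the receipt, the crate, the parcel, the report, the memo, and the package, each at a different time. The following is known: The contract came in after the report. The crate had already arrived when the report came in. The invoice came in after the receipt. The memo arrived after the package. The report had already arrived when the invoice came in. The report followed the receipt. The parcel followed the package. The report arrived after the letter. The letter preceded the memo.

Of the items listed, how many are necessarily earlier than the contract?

4

Directly stated before the contract: the report.
The crate reaches the contract via the crate → the report → the contract.
The letter reaches the contract via the letter → the report → the contract.
The receipt reaches the contract via the receipt → the report → the contract.
No chain forces the package (or any of the others) ahead of the contract.
That's the crate, the letter, the receipt, and the report — 4 in all.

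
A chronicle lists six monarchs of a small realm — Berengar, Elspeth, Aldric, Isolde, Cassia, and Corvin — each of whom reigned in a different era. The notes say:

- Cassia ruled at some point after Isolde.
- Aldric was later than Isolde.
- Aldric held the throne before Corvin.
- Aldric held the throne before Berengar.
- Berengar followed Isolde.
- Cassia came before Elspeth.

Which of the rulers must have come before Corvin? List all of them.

Aldric, Isolde

Directly stated before Corvin: Aldric.
Isolde reaches Corvin via Isolde → Aldric → Corvin.
No chain forces Berengar (or any of the others) ahead of Corvin.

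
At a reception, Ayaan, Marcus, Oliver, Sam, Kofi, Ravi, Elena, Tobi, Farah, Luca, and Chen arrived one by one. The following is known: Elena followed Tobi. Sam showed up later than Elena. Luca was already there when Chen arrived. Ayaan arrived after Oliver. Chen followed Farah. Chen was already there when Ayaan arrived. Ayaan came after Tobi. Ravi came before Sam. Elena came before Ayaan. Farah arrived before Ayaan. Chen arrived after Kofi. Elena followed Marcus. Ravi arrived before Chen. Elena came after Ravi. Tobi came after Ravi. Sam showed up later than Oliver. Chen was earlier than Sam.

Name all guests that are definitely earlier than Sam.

Directly stated before Sam: Chen, Elena, Oliver, and Ravi.
Farah reaches Sam via Farah → Chen → Sam.
Kofi reaches Sam via Kofi → Chen → Sam.
Luca reaches Sam via Luca → Chen → Sam.
Likewise Marcus and Tobi each reach Sam by chaining the stated constraints.
No chain forces Ayaan ahead of Sam.

Chen, Elena, Farah, Kofi, Luca, Marcus, Oliver, Ravi, Tobi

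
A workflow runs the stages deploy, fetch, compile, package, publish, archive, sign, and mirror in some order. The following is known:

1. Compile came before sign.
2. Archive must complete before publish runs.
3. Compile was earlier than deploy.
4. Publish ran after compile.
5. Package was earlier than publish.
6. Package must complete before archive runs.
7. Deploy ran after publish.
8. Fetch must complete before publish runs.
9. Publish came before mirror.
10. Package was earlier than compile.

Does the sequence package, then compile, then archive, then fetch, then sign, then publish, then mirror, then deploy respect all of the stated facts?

yes

Check each stated constraint against the proposed order — e.g. package is ahead of publish; compile is ahead of deploy. Every pair is in the required order; nothing is violated.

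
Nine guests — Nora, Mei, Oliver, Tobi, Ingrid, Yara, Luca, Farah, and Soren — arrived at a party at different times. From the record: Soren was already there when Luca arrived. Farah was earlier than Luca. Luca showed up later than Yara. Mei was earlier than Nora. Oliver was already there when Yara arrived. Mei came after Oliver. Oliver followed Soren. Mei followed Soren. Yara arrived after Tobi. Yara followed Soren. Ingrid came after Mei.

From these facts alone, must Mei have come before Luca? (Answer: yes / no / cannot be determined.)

cannot be determined

No chain of stated constraints runs from Mei to Luca, and none runs from Luca to Mei either.
So the relative order of Mei and Luca is not fixed by the given facts.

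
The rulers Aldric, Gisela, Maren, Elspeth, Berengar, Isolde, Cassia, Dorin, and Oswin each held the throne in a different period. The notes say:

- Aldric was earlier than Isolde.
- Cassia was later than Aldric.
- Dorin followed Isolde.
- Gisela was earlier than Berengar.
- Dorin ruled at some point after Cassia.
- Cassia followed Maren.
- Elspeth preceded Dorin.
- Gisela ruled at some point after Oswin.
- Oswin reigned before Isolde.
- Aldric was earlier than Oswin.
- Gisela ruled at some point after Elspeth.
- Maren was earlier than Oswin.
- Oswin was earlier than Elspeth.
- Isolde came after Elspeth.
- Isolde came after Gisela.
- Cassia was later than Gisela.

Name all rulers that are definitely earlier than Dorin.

Aldric, Cassia, Elspeth, Gisela, Isolde, Maren, Oswin

Directly stated before Dorin: Cassia, Elspeth, and Isolde.
Aldric reaches Dorin via Aldric → Isolde → Dorin.
Gisela reaches Dorin via Gisela → Cassia → Dorin.
Maren reaches Dorin via Maren → Cassia → Dorin.
Likewise Oswin reaches Dorin by chaining the stated constraints.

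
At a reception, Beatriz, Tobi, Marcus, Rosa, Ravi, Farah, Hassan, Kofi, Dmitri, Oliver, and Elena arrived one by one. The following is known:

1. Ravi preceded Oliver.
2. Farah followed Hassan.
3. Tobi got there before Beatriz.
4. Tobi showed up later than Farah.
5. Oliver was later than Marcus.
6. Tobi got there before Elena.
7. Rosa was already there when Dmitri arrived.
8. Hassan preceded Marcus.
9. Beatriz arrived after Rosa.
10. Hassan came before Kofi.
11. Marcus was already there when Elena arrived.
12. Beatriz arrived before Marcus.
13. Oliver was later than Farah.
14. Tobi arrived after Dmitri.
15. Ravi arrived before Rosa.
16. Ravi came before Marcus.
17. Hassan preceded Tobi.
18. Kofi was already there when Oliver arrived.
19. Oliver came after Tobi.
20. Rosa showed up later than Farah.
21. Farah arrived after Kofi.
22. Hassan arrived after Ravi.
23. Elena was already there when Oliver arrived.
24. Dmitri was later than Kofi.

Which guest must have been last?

Oliver

Every other guest has a chain of constraints placing them before Oliver, so Oliver is last.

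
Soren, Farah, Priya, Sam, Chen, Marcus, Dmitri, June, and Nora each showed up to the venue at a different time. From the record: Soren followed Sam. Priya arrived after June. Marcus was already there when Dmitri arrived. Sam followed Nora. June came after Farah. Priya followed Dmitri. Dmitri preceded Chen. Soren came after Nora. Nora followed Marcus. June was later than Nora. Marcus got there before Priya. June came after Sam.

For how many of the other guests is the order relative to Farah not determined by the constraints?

6

Forced after Farah: June and Priya.
That leaves Chen, Dmitri, Marcus, Nora, Sam, and Soren with no forced order relative to Farah — 6.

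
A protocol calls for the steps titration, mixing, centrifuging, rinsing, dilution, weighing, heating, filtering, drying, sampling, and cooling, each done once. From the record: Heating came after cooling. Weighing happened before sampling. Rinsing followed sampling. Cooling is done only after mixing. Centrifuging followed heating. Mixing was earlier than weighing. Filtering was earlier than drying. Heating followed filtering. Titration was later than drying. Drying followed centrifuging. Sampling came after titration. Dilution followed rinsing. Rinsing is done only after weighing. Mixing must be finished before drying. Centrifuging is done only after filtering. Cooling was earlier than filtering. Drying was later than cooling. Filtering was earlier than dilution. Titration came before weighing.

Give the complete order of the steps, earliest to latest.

mixing, cooling, filtering, heating, centrifuging, drying, titration, weighing, sampling, rinsing, dilution

The constraints fix every adjacent pair, so only one ordering works:
mixing → cooling → filtering → heating → centrifuging → drying → titration → weighing → sampling → rinsing → dilution.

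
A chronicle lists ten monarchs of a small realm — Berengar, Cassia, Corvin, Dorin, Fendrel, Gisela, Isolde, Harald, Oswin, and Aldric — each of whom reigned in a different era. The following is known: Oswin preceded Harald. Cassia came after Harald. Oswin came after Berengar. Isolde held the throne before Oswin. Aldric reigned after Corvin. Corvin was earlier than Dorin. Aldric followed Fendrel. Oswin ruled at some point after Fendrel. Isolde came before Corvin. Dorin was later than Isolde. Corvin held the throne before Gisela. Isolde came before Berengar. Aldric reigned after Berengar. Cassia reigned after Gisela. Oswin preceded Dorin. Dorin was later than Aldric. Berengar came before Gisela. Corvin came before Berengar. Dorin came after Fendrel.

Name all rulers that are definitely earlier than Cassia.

Berengar, Corvin, Fendrel, Gisela, Harald, Isolde, Oswin

Directly stated before Cassia: Gisela and Harald.
Berengar reaches Cassia via Berengar → Gisela → Cassia.
Corvin reaches Cassia via Corvin → Gisela → Cassia.
Fendrel reaches Cassia via Fendrel → Oswin → Harald → Cassia.
Likewise Isolde and Oswin each reach Cassia by chaining the stated constraints.
No chain forces Dorin (or any of the others) ahead of Cassia.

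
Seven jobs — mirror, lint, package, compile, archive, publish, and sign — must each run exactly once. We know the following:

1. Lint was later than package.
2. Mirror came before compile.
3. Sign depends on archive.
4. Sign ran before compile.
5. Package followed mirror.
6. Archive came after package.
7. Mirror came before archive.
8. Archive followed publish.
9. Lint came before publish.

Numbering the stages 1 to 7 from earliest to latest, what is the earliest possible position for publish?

4

Lint, mirror, and package must all come before publish — 3 forced predecessors.
Nothing else is forced ahead of publish, so its earliest slot is position 3 + 1 = 4.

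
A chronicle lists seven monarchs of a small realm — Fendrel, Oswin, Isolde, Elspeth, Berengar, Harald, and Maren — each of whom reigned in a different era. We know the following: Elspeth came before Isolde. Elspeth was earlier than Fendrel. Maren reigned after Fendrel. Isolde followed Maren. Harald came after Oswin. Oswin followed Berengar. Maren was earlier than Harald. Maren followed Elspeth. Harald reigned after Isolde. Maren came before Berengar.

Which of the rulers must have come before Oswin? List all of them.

Berengar, Elspeth, Fendrel, Maren

Directly stated before Oswin: Berengar.
Elspeth reaches Oswin via Elspeth → Maren → Berengar → Oswin.
Fendrel reaches Oswin via Fendrel → Maren → Berengar → Oswin.
Maren reaches Oswin via Maren → Berengar → Oswin.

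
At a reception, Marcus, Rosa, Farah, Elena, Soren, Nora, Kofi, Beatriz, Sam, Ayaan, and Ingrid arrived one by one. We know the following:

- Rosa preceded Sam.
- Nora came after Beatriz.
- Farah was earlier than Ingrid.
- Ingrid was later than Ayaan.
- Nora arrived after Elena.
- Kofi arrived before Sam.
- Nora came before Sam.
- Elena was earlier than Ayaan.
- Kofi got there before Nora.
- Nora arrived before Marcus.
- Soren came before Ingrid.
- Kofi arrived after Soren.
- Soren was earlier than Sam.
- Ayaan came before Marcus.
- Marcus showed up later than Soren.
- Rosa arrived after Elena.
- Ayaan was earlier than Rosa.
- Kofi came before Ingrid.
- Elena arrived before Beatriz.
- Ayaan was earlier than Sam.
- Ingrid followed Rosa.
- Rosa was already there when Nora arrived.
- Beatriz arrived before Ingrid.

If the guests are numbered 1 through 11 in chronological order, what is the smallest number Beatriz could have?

2

Elena must come before Beatriz — 1 forced predecessor.
Nothing else is forced ahead of Beatriz, so their earliest slot is position 1 + 1 = 2.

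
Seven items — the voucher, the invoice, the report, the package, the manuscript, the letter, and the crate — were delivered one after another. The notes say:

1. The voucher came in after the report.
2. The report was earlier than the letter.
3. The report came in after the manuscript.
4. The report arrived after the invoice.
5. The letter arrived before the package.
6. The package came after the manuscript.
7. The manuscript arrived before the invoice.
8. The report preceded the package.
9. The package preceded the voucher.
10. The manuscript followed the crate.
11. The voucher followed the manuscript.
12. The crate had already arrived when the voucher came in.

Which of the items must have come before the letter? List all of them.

the crate, the invoice, the manuscript, the report

Directly stated before the letter: the report.
The crate reaches the letter via the crate → the manuscript → the report → the letter.
The invoice reaches the letter via the invoice → the report → the letter.
The manuscript reaches the letter via the manuscript → the report → the letter.
No chain forces the voucher (or any of the others) ahead of the letter.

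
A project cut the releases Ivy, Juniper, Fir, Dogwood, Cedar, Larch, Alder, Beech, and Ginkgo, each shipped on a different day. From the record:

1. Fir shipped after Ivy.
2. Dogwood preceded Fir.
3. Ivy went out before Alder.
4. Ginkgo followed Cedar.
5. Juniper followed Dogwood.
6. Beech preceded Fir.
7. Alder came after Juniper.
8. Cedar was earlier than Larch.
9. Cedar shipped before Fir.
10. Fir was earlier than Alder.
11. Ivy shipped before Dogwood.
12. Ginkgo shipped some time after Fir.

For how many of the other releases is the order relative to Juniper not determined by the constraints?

Forced before Juniper: Dogwood and Ivy; forced after Juniper: Alder.
That leaves Beech, Cedar, Fir, Ginkgo, and Larch with no forced order relative to Juniper — 5.

5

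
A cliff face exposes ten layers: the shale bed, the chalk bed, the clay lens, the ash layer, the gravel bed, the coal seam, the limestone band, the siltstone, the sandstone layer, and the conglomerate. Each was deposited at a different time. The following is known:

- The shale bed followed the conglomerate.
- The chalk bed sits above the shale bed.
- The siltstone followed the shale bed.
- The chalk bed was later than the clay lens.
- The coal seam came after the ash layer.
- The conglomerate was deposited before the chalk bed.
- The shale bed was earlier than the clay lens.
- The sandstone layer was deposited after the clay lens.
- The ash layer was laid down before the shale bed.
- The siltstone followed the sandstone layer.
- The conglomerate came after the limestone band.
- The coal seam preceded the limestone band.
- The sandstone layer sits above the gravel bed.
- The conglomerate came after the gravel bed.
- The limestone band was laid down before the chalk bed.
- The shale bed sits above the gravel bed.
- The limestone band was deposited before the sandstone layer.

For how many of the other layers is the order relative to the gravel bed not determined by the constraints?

3

Forced after the gravel bed: the chalk bed, the clay lens, the conglomerate, the sandstone layer, the shale bed, and the siltstone.
That leaves the ash layer, the coal seam, and the limestone band with no forced order relative to the gravel bed — 3.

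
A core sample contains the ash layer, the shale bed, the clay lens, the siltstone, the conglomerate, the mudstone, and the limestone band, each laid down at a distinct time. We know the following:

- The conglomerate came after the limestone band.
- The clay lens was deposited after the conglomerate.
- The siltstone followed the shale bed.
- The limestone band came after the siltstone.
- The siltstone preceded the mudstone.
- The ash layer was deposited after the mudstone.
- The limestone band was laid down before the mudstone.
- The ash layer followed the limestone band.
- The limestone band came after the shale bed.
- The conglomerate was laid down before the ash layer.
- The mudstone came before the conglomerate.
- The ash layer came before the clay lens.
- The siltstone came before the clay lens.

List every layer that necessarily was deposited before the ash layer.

the conglomerate, the limestone band, the mudstone, the shale bed, the siltstone

Directly stated before the ash layer: the conglomerate, the limestone band, and the mudstone.
The shale bed reaches the ash layer via the shale bed → the limestone band → the ash layer.
The siltstone reaches the ash layer via the siltstone → the limestone band → the ash layer.
No chain forces the clay lens ahead of the ash layer.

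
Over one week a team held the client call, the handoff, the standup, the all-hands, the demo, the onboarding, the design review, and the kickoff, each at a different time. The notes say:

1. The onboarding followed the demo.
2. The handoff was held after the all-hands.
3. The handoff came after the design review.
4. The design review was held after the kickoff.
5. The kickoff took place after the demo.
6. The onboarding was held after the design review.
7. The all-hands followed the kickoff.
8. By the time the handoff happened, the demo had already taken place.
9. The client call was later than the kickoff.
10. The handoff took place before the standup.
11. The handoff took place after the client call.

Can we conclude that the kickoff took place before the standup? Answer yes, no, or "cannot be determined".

Chain the constraints: the kickoff → the all-hands → the handoff → the standup. Each link is directly stated, so the kickoff comes before the standup.

yes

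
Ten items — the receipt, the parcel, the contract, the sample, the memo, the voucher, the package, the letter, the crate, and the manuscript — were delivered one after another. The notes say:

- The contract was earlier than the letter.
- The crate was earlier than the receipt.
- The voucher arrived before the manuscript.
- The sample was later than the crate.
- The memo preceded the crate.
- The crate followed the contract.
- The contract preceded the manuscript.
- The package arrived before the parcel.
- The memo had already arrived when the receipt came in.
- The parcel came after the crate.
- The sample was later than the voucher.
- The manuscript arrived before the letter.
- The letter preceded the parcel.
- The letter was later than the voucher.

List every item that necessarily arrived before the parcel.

Directly stated before the parcel: the crate, the letter, and the package.
The contract reaches the parcel via the contract → the letter → the parcel.
The manuscript reaches the parcel via the manuscript → the letter → the parcel.
The memo reaches the parcel via the memo → the crate → the parcel.
Likewise the voucher reaches the parcel by chaining the stated constraints.

the contract, the crate, the letter, the manuscript, the memo, the package, the voucher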